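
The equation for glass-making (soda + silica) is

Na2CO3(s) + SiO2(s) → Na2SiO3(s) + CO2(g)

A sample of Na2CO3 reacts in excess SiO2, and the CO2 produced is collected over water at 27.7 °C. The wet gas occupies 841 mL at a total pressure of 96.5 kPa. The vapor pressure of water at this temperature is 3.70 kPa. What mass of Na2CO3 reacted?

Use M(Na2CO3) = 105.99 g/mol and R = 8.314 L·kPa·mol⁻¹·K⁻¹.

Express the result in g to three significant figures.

P(CO2) = 96.5 − 3.70 = 92.80 kPa
n(CO2) = PV/RT = (92.80 × 0.8410) / (8.314 × 300.85) = 0.03120 mol
n(Na2CO3) = (1/1) × 0.03120 = 0.03120 mol
m(Na2CO3) = 0.03120 × 105.99 = 3.307 g

3.31 g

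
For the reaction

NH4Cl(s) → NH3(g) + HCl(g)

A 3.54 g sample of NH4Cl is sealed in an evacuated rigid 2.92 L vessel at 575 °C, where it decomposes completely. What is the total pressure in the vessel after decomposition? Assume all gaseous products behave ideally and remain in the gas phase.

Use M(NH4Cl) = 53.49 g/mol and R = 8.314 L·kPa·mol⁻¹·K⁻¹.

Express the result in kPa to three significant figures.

n(NH4Cl) = 3.54 / 53.49 = 0.06618 mol
n(gas produced) = (2/1) × 0.06618 = 0.1324 mol
P = nRT/V = 0.1324 × 8.314 × 848.15 / 2.92 = 319.7 kPa

320 kPa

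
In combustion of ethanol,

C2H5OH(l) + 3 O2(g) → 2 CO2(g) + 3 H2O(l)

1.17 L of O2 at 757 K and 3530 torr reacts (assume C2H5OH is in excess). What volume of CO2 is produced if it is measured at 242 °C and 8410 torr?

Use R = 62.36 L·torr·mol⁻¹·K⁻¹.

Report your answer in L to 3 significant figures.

0.223 L

n(O2) = PV/RT = (3530 × 1.17) / (62.36 × 757) = 0.08749 mol
n(CO2) = (2/3) × 0.08749 = 0.05833 mol
V = nRT/P = 0.05833 × 62.36 × 515.15 / 8410 = 0.2228 L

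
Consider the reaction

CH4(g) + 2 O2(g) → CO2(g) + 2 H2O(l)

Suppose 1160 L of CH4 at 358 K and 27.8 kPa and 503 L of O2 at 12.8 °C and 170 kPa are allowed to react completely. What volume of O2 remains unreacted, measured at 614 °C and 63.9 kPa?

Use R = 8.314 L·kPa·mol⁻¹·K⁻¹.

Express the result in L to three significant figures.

n(CH4) = PV/RT = (27.8 × 1160) / (8.314 × 358) = 10.83 mol
n(O2) = PV/RT = (170 × 503) / (8.314 × 285.95) = 35.97 mol
For 10.83 mol CH4, stoichiometry requires (2/1) × 10.83 = 21.66 mol O2; 35.97 mol is available, so CH4 is limiting.
n(O2) consumed = (2/1) × 10.83 = 21.66 mol; remaining = 35.97 − 21.66 = 14.31 mol
V(O2) = nRT/P = 14.31 × 8.314 × 887.15 / 63.9 = 1652 L

1650 L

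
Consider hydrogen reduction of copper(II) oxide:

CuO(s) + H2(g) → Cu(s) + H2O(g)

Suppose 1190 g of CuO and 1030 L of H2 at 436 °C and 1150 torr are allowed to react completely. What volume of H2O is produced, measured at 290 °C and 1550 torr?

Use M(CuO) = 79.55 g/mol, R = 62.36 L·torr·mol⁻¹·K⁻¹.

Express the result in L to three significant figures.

339 L

n(CuO) = 1190 / 79.55 = 14.96 mol
n(H2) = PV/RT = (1150 × 1030) / (62.36 × 709.15) = 26.78 mol
For 14.96 mol CuO, stoichiometry requires (1/1) × 14.96 = 14.96 mol H2; 26.78 mol is available, so CuO is limiting.
n(H2O) = (1/1) × 14.96 = 14.96 mol
V(H2O) = nRT/P = 14.96 × 62.36 × 563.15 / 1550 = 338.9 L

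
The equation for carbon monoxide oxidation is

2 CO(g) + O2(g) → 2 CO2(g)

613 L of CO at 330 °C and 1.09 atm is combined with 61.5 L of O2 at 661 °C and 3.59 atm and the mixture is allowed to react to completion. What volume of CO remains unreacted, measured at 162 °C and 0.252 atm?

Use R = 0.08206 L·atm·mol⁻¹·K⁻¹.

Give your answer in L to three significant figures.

1100 L

n(CO) = PV/RT = (1.09 × 613) / (0.08206 × 603.15) = 13.50 mol
n(O2) = PV/RT = (3.59 × 61.5) / (0.08206 × 934.15) = 2.880 mol
For 13.50 mol CO, stoichiometry requires (1/2) × 13.50 = 6.750 mol O2; 2.880 mol is available, so O2 is limiting.
n(CO) consumed = (2/1) × 2.880 = 5.760 mol; remaining = 13.50 − 5.760 = 7.740 mol
V(CO) = nRT/P = 7.740 × 0.08206 × 435.15 / 0.252 = 1097 L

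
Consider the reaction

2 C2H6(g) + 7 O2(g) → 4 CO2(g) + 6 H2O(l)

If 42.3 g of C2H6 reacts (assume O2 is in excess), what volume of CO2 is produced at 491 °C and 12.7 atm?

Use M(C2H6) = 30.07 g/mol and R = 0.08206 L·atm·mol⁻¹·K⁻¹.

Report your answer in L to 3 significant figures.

13.9 L

n(C2H6) = 42.30 / 30.07 = 1.407 mol
n(CO2) = (4/2) × 1.407 = 2.814 mol
V = nRT/P = 2.814 × 0.08206 × 764.15 / 12.7 = 13.89 L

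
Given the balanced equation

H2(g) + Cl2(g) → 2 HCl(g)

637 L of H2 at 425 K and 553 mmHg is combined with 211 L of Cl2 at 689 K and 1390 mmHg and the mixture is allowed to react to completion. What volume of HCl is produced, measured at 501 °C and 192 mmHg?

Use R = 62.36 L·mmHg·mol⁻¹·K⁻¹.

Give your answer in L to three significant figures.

n(H2) = PV/RT = (553 × 637) / (62.36 × 425) = 13.29 mol
n(Cl2) = PV/RT = (1390 × 211) / (62.36 × 689) = 6.826 mol
For 13.29 mol H2, stoichiometry requires (1/1) × 13.29 = 13.29 mol Cl2; 6.826 mol is available, so Cl2 is limiting.
n(HCl) = (2/1) × 6.826 = 13.65 mol
V(HCl) = nRT/P = 13.65 × 62.36 × 774.15 / 192 = 3432 L

3430 L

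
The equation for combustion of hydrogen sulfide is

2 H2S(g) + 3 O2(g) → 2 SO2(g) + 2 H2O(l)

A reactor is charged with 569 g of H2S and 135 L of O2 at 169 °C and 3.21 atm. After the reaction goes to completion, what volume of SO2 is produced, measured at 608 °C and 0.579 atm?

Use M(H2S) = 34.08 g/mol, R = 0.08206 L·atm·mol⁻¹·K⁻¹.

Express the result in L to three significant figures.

994 L

n(H2S) = 569 / 34.08 = 16.70 mol
n(O2) = PV/RT = (3.21 × 135) / (0.08206 × 442.15) = 11.94 mol
For 16.70 mol H2S, stoichiometry requires (3/2) × 16.70 = 25.05 mol O2; 11.94 mol is available, so O2 is limiting.
n(SO2) = (2/3) × 11.94 = 7.960 mol
V(SO2) = nRT/P = 7.960 × 0.08206 × 881.15 / 0.579 = 994.1 L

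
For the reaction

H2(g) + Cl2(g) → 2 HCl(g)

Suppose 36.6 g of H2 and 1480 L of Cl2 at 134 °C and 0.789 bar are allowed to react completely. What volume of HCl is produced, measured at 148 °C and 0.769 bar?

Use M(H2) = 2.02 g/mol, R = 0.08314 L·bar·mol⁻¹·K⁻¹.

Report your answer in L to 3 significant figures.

n(H2) = 36.6 / 2.02 = 18.12 mol
n(Cl2) = PV/RT = (0.789 × 1480) / (0.08314 × 407.15) = 34.50 mol
For 18.12 mol H2, stoichiometry requires (1/1) × 18.12 = 18.12 mol Cl2; 34.50 mol is available, so H2 is limiting.
n(HCl) = (2/1) × 18.12 = 36.24 mol
V(HCl) = nRT/P = 36.24 × 0.08314 × 421.15 / 0.769 = 1650 L

1650 L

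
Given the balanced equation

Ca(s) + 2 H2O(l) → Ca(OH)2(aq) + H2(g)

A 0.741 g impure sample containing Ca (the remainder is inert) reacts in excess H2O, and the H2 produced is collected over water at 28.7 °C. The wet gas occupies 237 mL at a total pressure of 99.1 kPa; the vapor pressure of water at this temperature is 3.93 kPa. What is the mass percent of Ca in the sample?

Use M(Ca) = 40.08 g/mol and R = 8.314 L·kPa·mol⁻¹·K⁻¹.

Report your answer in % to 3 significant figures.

P(H2) = 99.1 − 3.93 = 95.17 kPa
n(H2) = PV/RT = (95.17 × 0.2370) / (8.314 × 301.85) = 0.008988 mol
n(Ca) = (1/1) × 0.008988 = 0.008988 mol
m(Ca) = 0.008988 × 40.08 = 0.3602 g
%Ca = 0.3602 / 0.741 × 100 = 48.61%

48.6 %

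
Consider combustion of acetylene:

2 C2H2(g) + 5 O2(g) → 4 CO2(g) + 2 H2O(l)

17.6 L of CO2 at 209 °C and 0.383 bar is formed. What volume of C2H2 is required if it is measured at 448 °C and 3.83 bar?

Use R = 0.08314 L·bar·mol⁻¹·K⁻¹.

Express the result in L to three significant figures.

n(CO2) = PV/RT = (0.383 × 17.6) / (0.08314 × 482.15) = 0.1682 mol
n(C2H2) = (2/4) × 0.1682 = 0.08410 mol
V = nRT/P = 0.08410 × 0.08314 × 721.15 / 3.83 = 1.317 L

1.32 L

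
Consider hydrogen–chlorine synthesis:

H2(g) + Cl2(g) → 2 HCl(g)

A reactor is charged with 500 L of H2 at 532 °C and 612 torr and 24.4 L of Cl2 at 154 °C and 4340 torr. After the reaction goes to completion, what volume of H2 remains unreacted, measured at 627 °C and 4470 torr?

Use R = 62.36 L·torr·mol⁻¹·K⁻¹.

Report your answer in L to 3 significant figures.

n(H2) = PV/RT = (612 × 500) / (62.36 × 805.15) = 6.095 mol
n(Cl2) = PV/RT = (4340 × 24.4) / (62.36 × 427.15) = 3.976 mol
For 6.095 mol H2, stoichiometry requires (1/1) × 6.095 = 6.095 mol Cl2; 3.976 mol is available, so Cl2 is limiting.
n(H2) consumed = (1/1) × 3.976 = 3.976 mol; remaining = 6.095 − 3.976 = 2.119 mol
V(H2) = nRT/P = 2.119 × 62.36 × 900.15 / 4470 = 26.61 L

26.6 L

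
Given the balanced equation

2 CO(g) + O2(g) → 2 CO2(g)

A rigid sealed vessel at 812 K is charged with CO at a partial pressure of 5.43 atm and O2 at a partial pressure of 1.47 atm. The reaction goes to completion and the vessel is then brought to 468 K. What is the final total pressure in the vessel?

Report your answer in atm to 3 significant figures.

3.13 atm

At constant V, partial pressures at 812 K are proportional to moles, so apply stoichiometry directly to pressures.
P(O2) required for 5.43 atm of CO = (1/2) × 5.43 = 2.715 atm; available 1.47 atm, so O2 is limiting.
P(CO) remaining = 5.43 − (2/1) × 1.47 = 2.490 atm
P(gaseous products) = (2)/1 × 1.47 = 2.940 atm
P_total at 812 K = 2.490 + 2.940 = 5.430 atm
Scaling to 468 K: P = 5.430 × 468/812 = 3.130 atm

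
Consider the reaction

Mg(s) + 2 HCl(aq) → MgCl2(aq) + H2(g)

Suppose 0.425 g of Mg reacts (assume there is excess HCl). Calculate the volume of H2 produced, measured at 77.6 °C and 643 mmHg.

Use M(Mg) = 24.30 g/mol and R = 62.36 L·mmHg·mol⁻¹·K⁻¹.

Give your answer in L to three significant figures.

0.595 L

n(Mg) = 0.4250 / 24.30 = 0.01749 mol
n(H2) = (1/1) × 0.01749 = 0.01749 mol
V = nRT/P = 0.01749 × 62.36 × 350.75 / 643 = 0.5950 L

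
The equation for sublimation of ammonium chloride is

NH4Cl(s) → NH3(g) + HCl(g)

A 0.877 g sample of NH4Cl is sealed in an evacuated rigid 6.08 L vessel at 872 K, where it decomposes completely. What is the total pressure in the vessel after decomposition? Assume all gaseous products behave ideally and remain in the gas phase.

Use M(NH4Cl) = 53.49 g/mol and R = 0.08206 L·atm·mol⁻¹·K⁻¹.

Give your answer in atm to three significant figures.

0.386 atm

n(NH4Cl) = 0.877 / 53.49 = 0.01640 mol
n(gas produced) = (2/1) × 0.01640 = 0.03280 mol
P = nRT/V = 0.03280 × 0.08206 × 872 / 6.08 = 0.3860 atm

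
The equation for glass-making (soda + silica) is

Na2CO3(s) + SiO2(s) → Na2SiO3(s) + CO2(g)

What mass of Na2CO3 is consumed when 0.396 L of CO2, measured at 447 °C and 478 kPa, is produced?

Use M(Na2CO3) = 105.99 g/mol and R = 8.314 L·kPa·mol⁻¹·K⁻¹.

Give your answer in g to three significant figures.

n(CO2) = PV/RT = (478 × 0.396) / (8.314 × 720.15) = 0.03161 mol
n(Na2CO3) = (1/1) × 0.03161 = 0.03161 mol
m(Na2CO3) = 0.03161 × 105.99 = 3.350 g

3.35 g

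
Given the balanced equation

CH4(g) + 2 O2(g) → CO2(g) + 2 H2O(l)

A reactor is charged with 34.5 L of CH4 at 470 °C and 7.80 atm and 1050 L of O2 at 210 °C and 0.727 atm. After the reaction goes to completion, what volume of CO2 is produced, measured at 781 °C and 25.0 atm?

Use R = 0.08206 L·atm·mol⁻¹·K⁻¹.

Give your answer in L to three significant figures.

n(CH4) = PV/RT = (7.80 × 34.5) / (0.08206 × 743.15) = 4.413 mol
n(O2) = PV/RT = (0.727 × 1050) / (0.08206 × 483.15) = 19.25 mol
For 4.413 mol CH4, stoichiometry requires (2/1) × 4.413 = 8.826 mol O2; 19.25 mol is available, so CH4 is limiting.
n(CO2) = (1/1) × 4.413 = 4.413 mol
V(CO2) = nRT/P = 4.413 × 0.08206 × 1054.15 / 25.0 = 15.27 L

15.3 L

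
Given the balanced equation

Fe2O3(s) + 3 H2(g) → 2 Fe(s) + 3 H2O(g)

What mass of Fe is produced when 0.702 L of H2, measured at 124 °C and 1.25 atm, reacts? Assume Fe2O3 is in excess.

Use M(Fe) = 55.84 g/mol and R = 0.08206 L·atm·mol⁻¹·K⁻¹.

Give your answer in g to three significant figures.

n(H2) = PV/RT = (1.25 × 0.702) / (0.08206 × 397.15) = 0.02693 mol
n(Fe) = (2/3) × 0.02693 = 0.01795 mol
m(Fe) = 0.01795 × 55.84 = 1.002 g

1.00 g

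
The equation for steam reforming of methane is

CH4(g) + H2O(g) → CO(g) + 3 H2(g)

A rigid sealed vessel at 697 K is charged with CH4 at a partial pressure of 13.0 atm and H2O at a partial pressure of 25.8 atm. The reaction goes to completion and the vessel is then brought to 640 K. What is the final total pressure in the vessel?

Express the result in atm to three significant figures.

59.5 atm

Because the vessel is rigid and T is held at 697 K, work the stoichiometry in partial pressures (P_i = n_iRT/V).
P(H2O) required for 13.0 atm of CH4 = (1/1) × 13.0 = 13.00 atm; available 25.8 atm, so CH4 is limiting.
P(H2O) remaining = 25.8 − (1/1) × 13.0 = 12.80 atm
P(gaseous products) = (1+3)/1 × 13.0 = 52.00 atm
P_total at 697 K = 12.80 + 52.00 = 64.80 atm
Scaling to 640 K: P = 64.80 × 640/697 = 59.50 atm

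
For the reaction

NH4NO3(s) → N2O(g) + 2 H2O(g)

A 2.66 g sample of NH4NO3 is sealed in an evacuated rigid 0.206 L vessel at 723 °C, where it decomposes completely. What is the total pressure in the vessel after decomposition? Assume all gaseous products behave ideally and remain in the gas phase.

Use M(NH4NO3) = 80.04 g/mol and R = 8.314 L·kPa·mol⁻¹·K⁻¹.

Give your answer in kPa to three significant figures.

n(NH4NO3) = 2.66 / 80.04 = 0.03323 mol
n(gas produced) = (3/1) × 0.03323 = 0.09969 mol
P = nRT/V = 0.09969 × 8.314 × 996.15 / 0.206 = 4008 kPa

4010 kPa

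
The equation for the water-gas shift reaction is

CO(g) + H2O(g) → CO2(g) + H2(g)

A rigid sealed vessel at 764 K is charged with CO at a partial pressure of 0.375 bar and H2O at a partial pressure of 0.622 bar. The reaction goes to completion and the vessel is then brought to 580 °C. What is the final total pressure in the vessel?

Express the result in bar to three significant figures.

At constant V, partial pressures at 764 K are proportional to moles, so apply stoichiometry directly to pressures.
P(H2O) required for 0.375 bar of CO = (1/1) × 0.375 = 0.3750 bar; available 0.622 bar, so CO is limiting.
P(H2O) remaining = 0.622 − (1/1) × 0.375 = 0.2470 bar
P(gaseous products) = (1+1)/1 × 0.375 = 0.7500 bar
P_total at 764 K = 0.2470 + 0.7500 = 0.9970 bar
Scaling to 580 °C: P = 0.9970 × 853.15/764 = 1.113 bar

1.11 bar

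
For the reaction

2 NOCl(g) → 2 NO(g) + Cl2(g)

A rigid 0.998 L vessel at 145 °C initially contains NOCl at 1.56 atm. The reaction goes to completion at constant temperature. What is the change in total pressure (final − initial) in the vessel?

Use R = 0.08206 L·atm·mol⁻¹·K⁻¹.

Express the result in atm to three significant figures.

0.780 atm

Since T and V are fixed, P_final/P_initial = n_final/n_initial = 3/2.
P_final = (3/2) × 1.56 = 2.340 atm; ΔP = 2.340 − 1.56 = 0.7800 atm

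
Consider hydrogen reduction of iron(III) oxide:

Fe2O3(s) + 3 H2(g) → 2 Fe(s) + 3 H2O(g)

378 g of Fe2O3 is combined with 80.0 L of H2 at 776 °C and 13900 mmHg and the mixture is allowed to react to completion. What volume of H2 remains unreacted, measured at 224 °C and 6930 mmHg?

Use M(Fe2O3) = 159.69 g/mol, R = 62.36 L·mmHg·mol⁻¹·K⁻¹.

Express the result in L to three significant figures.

n(Fe2O3) = 378 / 159.69 = 2.367 mol
n(H2) = PV/RT = (13900 × 80.0) / (62.36 × 1049.15) = 17.00 mol
For 2.367 mol Fe2O3, stoichiometry requires (3/1) × 2.367 = 7.101 mol H2; 17.00 mol is available, so Fe2O3 is limiting.
n(H2) consumed = (3/1) × 2.367 = 7.101 mol; remaining = 17.00 − 7.101 = 9.899 mol
V(H2) = nRT/P = 9.899 × 62.36 × 497.15 / 6930 = 44.28 L

44.3 L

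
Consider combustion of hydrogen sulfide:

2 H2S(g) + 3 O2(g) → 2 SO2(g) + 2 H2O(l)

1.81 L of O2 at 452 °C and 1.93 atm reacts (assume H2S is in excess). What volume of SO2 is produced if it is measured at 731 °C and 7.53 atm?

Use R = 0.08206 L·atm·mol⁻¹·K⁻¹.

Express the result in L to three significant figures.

n(O2) = PV/RT = (1.93 × 1.81) / (0.08206 × 725.15) = 0.05871 mol
n(SO2) = (2/3) × 0.05871 = 0.03914 mol
V = nRT/P = 0.03914 × 0.08206 × 1004.15 / 7.53 = 0.4283 L

0.428 L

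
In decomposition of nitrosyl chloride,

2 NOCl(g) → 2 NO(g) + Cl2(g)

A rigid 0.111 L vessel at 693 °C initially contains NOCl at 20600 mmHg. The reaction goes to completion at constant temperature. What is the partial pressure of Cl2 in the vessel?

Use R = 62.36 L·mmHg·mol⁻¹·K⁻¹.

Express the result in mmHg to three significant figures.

10300 mmHg

n(NOCl)₀ = PV/RT = (20600 × 0.111) / (62.36 × 966.15) = 0.03795 mol
n(Cl2) = (1/2) × 0.03795 = 0.01897 mol
P(Cl2) = nRT/V = 0.01897 × 62.36 × 966.15 / 0.111 = 10300 mmHg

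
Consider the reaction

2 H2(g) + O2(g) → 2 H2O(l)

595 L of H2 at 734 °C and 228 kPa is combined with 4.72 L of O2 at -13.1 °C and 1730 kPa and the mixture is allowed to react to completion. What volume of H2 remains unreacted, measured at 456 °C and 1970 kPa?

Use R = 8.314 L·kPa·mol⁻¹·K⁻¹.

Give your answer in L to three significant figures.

n(H2) = PV/RT = (228 × 595) / (8.314 × 1007.15) = 16.20 mol
n(O2) = PV/RT = (1730 × 4.72) / (8.314 × 260.05) = 3.777 mol
For 16.20 mol H2, stoichiometry requires (1/2) × 16.20 = 8.100 mol O2; 3.777 mol is available, so O2 is limiting.
n(H2) consumed = (2/1) × 3.777 = 7.554 mol; remaining = 16.20 − 7.554 = 8.646 mol
V(H2) = nRT/P = 8.646 × 8.314 × 729.15 / 1970 = 26.61 L

26.6 L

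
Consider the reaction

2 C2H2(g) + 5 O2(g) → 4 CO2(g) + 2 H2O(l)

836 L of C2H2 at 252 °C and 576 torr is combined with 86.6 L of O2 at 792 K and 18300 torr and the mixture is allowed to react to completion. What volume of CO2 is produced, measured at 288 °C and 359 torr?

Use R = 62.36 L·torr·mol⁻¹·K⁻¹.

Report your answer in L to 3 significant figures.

2500 L

n(C2H2) = PV/RT = (576 × 836) / (62.36 × 525.15) = 14.70 mol
n(O2) = PV/RT = (18300 × 86.6) / (62.36 × 792) = 32.09 mol
For 14.70 mol C2H2, stoichiometry requires (5/2) × 14.70 = 36.75 mol O2; 32.09 mol is available, so O2 is limiting.
n(CO2) = (4/5) × 32.09 = 25.67 mol
V(CO2) = nRT/P = 25.67 × 62.36 × 561.15 / 359 = 2502 L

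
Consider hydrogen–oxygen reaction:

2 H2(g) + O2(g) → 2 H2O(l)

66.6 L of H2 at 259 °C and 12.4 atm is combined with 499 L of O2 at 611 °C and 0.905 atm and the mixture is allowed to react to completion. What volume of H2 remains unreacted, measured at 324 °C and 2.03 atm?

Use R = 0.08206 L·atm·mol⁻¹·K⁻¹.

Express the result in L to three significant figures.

156 L

n(H2) = PV/RT = (12.4 × 66.6) / (0.08206 × 532.15) = 18.91 mol
n(O2) = PV/RT = (0.905 × 499) / (0.08206 × 884.15) = 6.224 mol
For 18.91 mol H2, stoichiometry requires (1/2) × 18.91 = 9.455 mol O2; 6.224 mol is available, so O2 is limiting.
n(H2) consumed = (2/1) × 6.224 = 12.45 mol; remaining = 18.91 − 12.45 = 6.460 mol
V(H2) = nRT/P = 6.460 × 0.08206 × 597.15 / 2.03 = 155.9 L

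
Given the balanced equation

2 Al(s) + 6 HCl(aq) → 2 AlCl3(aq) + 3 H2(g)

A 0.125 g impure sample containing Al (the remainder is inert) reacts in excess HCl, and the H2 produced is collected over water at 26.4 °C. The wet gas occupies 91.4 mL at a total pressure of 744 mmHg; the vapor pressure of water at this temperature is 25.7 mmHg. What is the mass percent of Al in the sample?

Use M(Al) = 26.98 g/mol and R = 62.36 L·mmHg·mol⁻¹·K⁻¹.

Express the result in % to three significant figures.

50.6 %

P(H2) = 744 − 25.7 = 718.3 mmHg
n(H2) = PV/RT = (718.3 × 0.09140) / (62.36 × 299.55) = 0.003515 mol
n(Al) = (2/3) × 0.003515 = 0.002343 mol
m(Al) = 0.002343 × 26.98 = 0.06321 g
%Al = 0.06321 / 0.125 × 100 = 50.57%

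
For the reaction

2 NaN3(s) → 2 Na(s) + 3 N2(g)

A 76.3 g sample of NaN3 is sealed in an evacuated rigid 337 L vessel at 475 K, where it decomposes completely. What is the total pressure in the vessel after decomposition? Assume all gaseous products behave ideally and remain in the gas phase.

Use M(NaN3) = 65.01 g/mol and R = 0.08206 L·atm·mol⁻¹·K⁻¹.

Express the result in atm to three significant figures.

n(NaN3) = 76.3 / 65.01 = 1.174 mol
n(gas produced) = (3/2) × 1.174 = 1.761 mol
P = nRT/V = 1.761 × 0.08206 × 475 / 337 = 0.2037 atm

0.204 atm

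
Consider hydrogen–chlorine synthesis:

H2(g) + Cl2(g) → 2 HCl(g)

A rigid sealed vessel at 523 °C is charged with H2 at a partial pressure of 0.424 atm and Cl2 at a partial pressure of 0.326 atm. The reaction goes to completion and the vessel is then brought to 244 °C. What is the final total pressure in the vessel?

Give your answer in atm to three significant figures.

0.487 atm

With V and T fixed, P_i ∝ n_i, so the mole ratios apply directly to partial pressures at 523 °C.
P(Cl2) required for 0.424 atm of H2 = (1/1) × 0.424 = 0.4240 atm; available 0.326 atm, so Cl2 is limiting.
P(H2) remaining = 0.424 − (1/1) × 0.326 = 0.09800 atm
P(gaseous products) = (2)/1 × 0.326 = 0.6520 atm
P_total at 523 °C = 0.09800 + 0.6520 = 0.7500 atm
Scaling to 244 °C: P = 0.7500 × 517.15/796.15 = 0.4872 atm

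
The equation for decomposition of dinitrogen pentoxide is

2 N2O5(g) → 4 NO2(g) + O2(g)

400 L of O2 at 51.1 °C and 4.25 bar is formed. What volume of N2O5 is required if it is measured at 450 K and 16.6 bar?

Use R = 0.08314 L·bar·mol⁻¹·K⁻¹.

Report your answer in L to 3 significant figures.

n(O2) = PV/RT = (4.25 × 400) / (0.08314 × 324.25) = 63.06 mol
n(N2O5) = (2/1) × 63.06 = 126.1 mol
V = nRT/P = 126.1 × 0.08314 × 450 / 16.6 = 284.2 L

284 L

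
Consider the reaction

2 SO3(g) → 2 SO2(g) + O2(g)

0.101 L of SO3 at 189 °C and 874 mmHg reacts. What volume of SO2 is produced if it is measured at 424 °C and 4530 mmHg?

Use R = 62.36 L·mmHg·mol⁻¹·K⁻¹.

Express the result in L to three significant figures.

n(SO3) = PV/RT = (874 × 0.101) / (62.36 × 462.15) = 0.003063 mol
n(SO2) = (2/2) × 0.003063 = 0.003063 mol
V = nRT/P = 0.003063 × 62.36 × 697.15 / 4530 = 0.02940 L

0.0294 L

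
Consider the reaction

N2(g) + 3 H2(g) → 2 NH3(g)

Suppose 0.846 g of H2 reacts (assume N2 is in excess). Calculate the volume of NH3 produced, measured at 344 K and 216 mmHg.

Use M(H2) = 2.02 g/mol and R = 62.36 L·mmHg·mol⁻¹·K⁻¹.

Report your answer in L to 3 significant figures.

n(H2) = 0.8460 / 2.02 = 0.4188 mol
n(NH3) = (2/3) × 0.4188 = 0.2792 mol
V = nRT/P = 0.2792 × 62.36 × 344 / 216 = 27.73 L

27.7 L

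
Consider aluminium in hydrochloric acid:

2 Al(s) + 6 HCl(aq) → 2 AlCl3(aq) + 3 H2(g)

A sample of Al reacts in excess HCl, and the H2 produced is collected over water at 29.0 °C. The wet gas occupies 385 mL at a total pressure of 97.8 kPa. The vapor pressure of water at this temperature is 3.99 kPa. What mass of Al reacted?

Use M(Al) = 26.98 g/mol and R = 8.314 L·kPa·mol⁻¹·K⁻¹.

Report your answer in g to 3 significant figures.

P(H2) = 97.8 − 3.99 = 93.81 kPa
n(H2) = PV/RT = (93.81 × 0.3850) / (8.314 × 302.15) = 0.01438 mol
n(Al) = (2/3) × 0.01438 = 0.009587 mol
m(Al) = 0.009587 × 26.98 = 0.2587 g

0.259 g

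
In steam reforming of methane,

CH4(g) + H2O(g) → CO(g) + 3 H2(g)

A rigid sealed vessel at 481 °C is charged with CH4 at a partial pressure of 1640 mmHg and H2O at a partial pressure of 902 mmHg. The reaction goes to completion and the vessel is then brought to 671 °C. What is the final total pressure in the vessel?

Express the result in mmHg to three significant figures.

At constant V, partial pressures at 481 °C are proportional to moles, so apply stoichiometry directly to pressures.
P(H2O) required for 1640 mmHg of CH4 = (1/1) × 1640 = 1640 mmHg; available 902 mmHg, so H2O is limiting.
P(CH4) remaining = 1640 − (1/1) × 902 = 738.0 mmHg
P(gaseous products) = (1+3)/1 × 902 = 3608 mmHg
P_total at 481 °C = 738.0 + 3608 = 4346 mmHg
Scaling to 671 °C: P = 4346 × 944.15/754.15 = 5441 mmHg

5440 mmHg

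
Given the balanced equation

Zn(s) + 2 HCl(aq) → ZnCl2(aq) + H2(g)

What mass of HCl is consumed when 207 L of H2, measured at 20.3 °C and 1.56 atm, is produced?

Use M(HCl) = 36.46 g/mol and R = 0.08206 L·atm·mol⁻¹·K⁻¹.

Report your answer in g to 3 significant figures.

978 g

n(H2) = PV/RT = (1.56 × 207) / (0.08206 × 293.45) = 13.41 mol
n(HCl) = (2/1) × 13.41 = 26.82 mol
m(HCl) = 26.82 × 36.46 = 977.9 g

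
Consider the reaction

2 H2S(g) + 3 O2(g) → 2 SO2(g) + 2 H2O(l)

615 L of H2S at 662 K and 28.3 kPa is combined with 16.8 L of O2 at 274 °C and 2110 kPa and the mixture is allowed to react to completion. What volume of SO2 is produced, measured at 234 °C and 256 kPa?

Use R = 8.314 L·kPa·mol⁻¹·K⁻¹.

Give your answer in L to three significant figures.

52.1 L

n(H2S) = PV/RT = (28.3 × 615) / (8.314 × 662) = 3.162 mol
n(O2) = PV/RT = (2110 × 16.8) / (8.314 × 547.15) = 7.792 mol
For 3.162 mol H2S, stoichiometry requires (3/2) × 3.162 = 4.743 mol O2; 7.792 mol is available, so H2S is limiting.
n(SO2) = (2/2) × 3.162 = 3.162 mol
V(SO2) = nRT/P = 3.162 × 8.314 × 507.15 / 256 = 52.08 L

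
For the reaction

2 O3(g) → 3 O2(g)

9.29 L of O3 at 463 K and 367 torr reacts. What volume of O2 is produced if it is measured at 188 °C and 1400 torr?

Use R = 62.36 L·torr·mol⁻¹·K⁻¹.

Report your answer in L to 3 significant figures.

n(O3) = PV/RT = (367 × 9.29) / (62.36 × 463) = 0.1181 mol
n(O2) = (3/2) × 0.1181 = 0.1772 mol
V = nRT/P = 0.1772 × 62.36 × 461.15 / 1400 = 3.640 L

3.64 L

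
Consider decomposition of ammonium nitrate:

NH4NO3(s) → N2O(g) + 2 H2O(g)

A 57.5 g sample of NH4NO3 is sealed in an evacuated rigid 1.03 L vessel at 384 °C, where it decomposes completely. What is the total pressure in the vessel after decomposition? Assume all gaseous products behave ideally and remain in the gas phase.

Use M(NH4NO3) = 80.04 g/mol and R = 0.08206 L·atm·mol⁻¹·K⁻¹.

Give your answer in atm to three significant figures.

n(NH4NO3) = 57.5 / 80.04 = 0.7184 mol
n(gas produced) = (3/1) × 0.7184 = 2.155 mol
P = nRT/V = 2.155 × 0.08206 × 657.15 / 1.03 = 112.8 atm

113 atm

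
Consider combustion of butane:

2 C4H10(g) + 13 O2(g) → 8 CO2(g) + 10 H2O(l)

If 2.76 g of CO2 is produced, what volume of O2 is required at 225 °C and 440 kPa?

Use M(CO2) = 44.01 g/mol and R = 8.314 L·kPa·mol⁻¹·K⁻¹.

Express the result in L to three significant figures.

0.959 L

n(CO2) = 2.760 / 44.01 = 0.06271 mol
n(O2) = (13/8) × 0.06271 = 0.1019 mol
V = nRT/P = 0.1019 × 8.314 × 498.15 / 440 = 0.9592 L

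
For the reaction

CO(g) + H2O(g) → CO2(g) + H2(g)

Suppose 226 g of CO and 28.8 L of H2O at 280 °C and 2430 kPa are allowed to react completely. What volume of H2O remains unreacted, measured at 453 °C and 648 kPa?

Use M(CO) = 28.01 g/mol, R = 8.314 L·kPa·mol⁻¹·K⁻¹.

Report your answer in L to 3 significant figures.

n(CO) = 226 / 28.01 = 8.069 mol
n(H2O) = PV/RT = (2430 × 28.8) / (8.314 × 553.15) = 15.22 mol
For 8.069 mol CO, stoichiometry requires (1/1) × 8.069 = 8.069 mol H2O; 15.22 mol is available, so CO is limiting.
n(H2O) consumed = (1/1) × 8.069 = 8.069 mol; remaining = 15.22 − 8.069 = 7.151 mol
V(H2O) = nRT/P = 7.151 × 8.314 × 726.15 / 648 = 66.62 L

66.6 L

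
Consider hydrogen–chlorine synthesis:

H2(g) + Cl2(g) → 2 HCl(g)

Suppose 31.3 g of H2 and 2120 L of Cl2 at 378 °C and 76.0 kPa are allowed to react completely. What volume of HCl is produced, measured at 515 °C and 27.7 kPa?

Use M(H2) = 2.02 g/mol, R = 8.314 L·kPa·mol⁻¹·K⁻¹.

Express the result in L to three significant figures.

7330 L

n(H2) = 31.3 / 2.02 = 15.50 mol
n(Cl2) = PV/RT = (76.0 × 2120) / (8.314 × 651.15) = 29.76 mol
For 15.50 mol H2, stoichiometry requires (1/1) × 15.50 = 15.50 mol Cl2; 29.76 mol is available, so H2 is limiting.
n(HCl) = (2/1) × 15.50 = 31.00 mol
V(HCl) = nRT/P = 31.00 × 8.314 × 788.15 / 27.7 = 7333 L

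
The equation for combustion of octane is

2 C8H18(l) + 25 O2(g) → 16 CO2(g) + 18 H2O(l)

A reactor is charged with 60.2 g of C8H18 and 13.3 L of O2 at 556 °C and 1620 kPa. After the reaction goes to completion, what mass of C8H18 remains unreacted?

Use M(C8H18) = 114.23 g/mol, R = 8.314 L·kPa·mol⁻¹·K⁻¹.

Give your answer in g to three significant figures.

31.6 g

n(C8H18) = 60.2 / 114.23 = 0.5270 mol
n(O2) = PV/RT = (1620 × 13.3) / (8.314 × 829.15) = 3.126 mol
For 0.5270 mol C8H18, stoichiometry requires (25/2) × 0.5270 = 6.588 mol O2; 3.126 mol is available, so O2 is limiting.
n(C8H18) consumed = (2/25) × 3.126 = 0.2501 mol; remaining = 0.5270 − 0.2501 = 0.2769 mol
m(C8H18) = 0.2769 × 114.23 = 31.63 g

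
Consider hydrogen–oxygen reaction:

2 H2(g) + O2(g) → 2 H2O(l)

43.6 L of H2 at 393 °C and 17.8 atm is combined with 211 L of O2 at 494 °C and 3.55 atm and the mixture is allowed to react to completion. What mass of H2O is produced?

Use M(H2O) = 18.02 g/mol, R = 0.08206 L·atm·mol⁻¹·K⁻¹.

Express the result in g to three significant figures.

256 g

n(H2) = PV/RT = (17.8 × 43.6) / (0.08206 × 666.15) = 14.20 mol
n(O2) = PV/RT = (3.55 × 211) / (0.08206 × 767.15) = 11.90 mol
For 14.20 mol H2, stoichiometry requires (1/2) × 14.20 = 7.100 mol O2; 11.90 mol is available, so H2 is limiting.
n(H2O) = (2/2) × 14.20 = 14.20 mol
m(H2O) = 14.20 × 18.02 = 255.9 g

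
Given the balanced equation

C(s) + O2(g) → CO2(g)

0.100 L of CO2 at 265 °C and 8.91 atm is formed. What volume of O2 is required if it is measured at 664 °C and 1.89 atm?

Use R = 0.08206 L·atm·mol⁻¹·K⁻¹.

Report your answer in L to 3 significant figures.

0.821 L

n(CO2) = PV/RT = (8.91 × 0.100) / (0.08206 × 538.15) = 0.02018 mol
n(O2) = (1/1) × 0.02018 = 0.02018 mol
V = nRT/P = 0.02018 × 0.08206 × 937.15 / 1.89 = 0.8211 L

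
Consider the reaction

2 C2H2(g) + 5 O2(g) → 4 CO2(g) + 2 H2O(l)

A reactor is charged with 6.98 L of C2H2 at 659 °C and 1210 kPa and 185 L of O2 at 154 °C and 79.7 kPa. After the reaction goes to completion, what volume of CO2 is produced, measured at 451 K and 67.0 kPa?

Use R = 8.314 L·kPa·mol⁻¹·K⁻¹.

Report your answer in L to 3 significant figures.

122 L

n(C2H2) = PV/RT = (1210 × 6.98) / (8.314 × 932.15) = 1.090 mol
n(O2) = PV/RT = (79.7 × 185) / (8.314 × 427.15) = 4.152 mol
For 1.090 mol C2H2, stoichiometry requires (5/2) × 1.090 = 2.725 mol O2; 4.152 mol is available, so C2H2 is limiting.
n(CO2) = (4/2) × 1.090 = 2.180 mol
V(CO2) = nRT/P = 2.180 × 8.314 × 451 / 67.0 = 122.0 L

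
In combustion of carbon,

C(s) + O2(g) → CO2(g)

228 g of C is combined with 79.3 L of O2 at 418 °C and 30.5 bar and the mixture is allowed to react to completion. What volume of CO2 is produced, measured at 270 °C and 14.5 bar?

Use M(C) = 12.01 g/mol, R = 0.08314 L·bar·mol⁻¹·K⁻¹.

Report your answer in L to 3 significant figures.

59.1 L

n(C) = 228 / 12.01 = 18.98 mol
n(O2) = PV/RT = (30.5 × 79.3) / (0.08314 × 691.15) = 42.09 mol
For 18.98 mol C, stoichiometry requires (1/1) × 18.98 = 18.98 mol O2; 42.09 mol is available, so C is limiting.
n(CO2) = (1/1) × 18.98 = 18.98 mol
V(CO2) = nRT/P = 18.98 × 0.08314 × 543.15 / 14.5 = 59.11 L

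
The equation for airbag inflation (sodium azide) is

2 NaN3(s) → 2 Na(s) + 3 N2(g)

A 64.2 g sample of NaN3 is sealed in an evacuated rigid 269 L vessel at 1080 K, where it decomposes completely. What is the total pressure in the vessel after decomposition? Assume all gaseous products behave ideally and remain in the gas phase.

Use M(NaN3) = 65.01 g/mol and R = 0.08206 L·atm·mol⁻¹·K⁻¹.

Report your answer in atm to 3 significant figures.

0.488 atm

n(NaN3) = 64.2 / 65.01 = 0.9875 mol
n(gas produced) = (3/2) × 0.9875 = 1.481 mol
P = nRT/V = 1.481 × 0.08206 × 1080 / 269 = 0.4879 atm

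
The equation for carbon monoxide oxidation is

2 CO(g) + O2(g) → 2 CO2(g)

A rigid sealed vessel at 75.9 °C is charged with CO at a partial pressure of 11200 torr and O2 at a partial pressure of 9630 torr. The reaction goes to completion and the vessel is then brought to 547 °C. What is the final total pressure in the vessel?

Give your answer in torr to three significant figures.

Because the vessel is rigid and T is held at 75.9 °C, work the stoichiometry in partial pressures (P_i = n_iRT/V).
P(O2) required for 11200 torr of CO = (1/2) × 11200 = 5600 torr; available 9630 torr, so CO is limiting.
P(O2) remaining = 9630 − (1/2) × 11200 = 4030 torr
P(gaseous products) = (2)/2 × 11200 = 11200 torr
P_total at 75.9 °C = 4030 + 11200 = 15230 torr
Scaling to 547 °C: P = 15230 × 820.15/349.05 = 35790 torr

35800 torr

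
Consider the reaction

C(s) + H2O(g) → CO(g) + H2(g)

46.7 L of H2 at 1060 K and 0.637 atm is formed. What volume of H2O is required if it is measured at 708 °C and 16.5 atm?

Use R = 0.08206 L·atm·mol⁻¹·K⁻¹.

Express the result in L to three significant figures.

1.67 L

n(H2) = PV/RT = (0.637 × 46.7) / (0.08206 × 1060) = 0.3420 mol
n(H2O) = (1/1) × 0.3420 = 0.3420 mol
V = nRT/P = 0.3420 × 0.08206 × 981.15 / 16.5 = 1.669 L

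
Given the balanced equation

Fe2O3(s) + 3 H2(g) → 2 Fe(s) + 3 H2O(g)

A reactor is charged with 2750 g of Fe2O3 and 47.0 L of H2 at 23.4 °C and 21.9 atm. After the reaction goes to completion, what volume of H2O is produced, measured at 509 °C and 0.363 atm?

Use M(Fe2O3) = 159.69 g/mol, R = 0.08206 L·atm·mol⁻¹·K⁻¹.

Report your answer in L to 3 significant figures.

n(Fe2O3) = 2750 / 159.69 = 17.22 mol
n(H2) = PV/RT = (21.9 × 47.0) / (0.08206 × 296.55) = 42.30 mol
For 17.22 mol Fe2O3, stoichiometry requires (3/1) × 17.22 = 51.66 mol H2; 42.30 mol is available, so H2 is limiting.
n(H2O) = (3/3) × 42.30 = 42.30 mol
V(H2O) = nRT/P = 42.30 × 0.08206 × 782.15 / 0.363 = 7479 L

7480 L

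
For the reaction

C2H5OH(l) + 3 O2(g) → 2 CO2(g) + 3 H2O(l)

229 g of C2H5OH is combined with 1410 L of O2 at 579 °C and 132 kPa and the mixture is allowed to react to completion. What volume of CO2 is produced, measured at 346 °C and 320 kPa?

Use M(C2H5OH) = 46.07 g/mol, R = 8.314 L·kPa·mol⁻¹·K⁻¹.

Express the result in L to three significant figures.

160 L

n(C2H5OH) = 229 / 46.07 = 4.971 mol
n(O2) = PV/RT = (132 × 1410) / (8.314 × 852.15) = 26.27 mol
For 4.971 mol C2H5OH, stoichiometry requires (3/1) × 4.971 = 14.91 mol O2; 26.27 mol is available, so C2H5OH is limiting.
n(CO2) = (2/1) × 4.971 = 9.942 mol
V(CO2) = nRT/P = 9.942 × 8.314 × 619.15 / 320 = 159.9 L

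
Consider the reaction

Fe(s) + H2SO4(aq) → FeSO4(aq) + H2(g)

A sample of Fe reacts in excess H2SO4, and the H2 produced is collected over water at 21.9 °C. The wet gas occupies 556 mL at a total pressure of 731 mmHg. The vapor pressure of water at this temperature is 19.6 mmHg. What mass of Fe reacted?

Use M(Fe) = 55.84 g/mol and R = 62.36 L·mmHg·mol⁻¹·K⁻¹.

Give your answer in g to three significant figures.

1.20 g

P(H2) = 731 − 19.6 = 711.4 mmHg
n(H2) = PV/RT = (711.4 × 0.5560) / (62.36 × 295.05) = 0.02150 mol
n(Fe) = (1/1) × 0.02150 = 0.02150 mol
m(Fe) = 0.02150 × 55.84 = 1.201 g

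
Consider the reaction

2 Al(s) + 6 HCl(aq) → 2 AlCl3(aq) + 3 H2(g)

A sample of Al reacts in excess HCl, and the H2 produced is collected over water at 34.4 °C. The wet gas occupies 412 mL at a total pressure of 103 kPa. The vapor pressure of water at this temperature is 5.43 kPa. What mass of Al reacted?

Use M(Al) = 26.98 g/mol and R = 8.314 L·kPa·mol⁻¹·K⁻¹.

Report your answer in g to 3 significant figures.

P(H2) = 103 − 5.43 = 97.57 kPa
n(H2) = PV/RT = (97.57 × 0.4120) / (8.314 × 307.55) = 0.01572 mol
n(Al) = (2/3) × 0.01572 = 0.01048 mol
m(Al) = 0.01048 × 26.98 = 0.2828 g

0.283 g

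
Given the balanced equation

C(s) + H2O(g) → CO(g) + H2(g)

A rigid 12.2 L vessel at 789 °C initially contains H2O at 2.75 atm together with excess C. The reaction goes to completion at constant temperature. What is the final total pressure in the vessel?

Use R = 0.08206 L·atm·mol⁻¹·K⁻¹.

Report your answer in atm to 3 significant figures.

Since T and V are fixed, P_final/P_initial = n_final/n_initial = 2/1.
P_final = (2/1) × 2.75 = 5.500 atm

5.50 atm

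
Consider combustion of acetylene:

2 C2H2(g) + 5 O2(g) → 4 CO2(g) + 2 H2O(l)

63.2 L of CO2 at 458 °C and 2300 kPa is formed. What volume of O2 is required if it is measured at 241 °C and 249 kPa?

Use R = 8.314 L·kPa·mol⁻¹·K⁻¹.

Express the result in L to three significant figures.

513 L

n(CO2) = PV/RT = (2300 × 63.2) / (8.314 × 731.15) = 23.91 mol
n(O2) = (5/4) × 23.91 = 29.89 mol
V = nRT/P = 29.89 × 8.314 × 514.15 / 249 = 513.1 L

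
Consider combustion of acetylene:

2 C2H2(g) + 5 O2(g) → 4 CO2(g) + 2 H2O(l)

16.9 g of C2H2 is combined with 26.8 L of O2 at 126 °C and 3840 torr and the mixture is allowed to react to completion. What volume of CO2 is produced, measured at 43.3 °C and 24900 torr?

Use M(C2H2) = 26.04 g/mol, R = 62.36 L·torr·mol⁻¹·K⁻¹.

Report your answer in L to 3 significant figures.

1.03 L

n(C2H2) = 16.9 / 26.04 = 0.6490 mol
n(O2) = PV/RT = (3840 × 26.8) / (62.36 × 399.15) = 4.135 mol
For 0.6490 mol C2H2, stoichiometry requires (5/2) × 0.6490 = 1.623 mol O2; 4.135 mol is available, so C2H2 is limiting.
n(CO2) = (4/2) × 0.6490 = 1.298 mol
V(CO2) = nRT/P = 1.298 × 62.36 × 316.45 / 24900 = 1.029 L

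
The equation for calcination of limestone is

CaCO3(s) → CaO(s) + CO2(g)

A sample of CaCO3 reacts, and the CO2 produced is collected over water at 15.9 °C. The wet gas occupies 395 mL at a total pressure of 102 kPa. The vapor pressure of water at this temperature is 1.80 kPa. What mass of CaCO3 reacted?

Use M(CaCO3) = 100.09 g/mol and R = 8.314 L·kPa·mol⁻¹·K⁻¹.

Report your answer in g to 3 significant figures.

1.65 g

P(CO2) = 102 − 1.80 = 100.2 kPa
n(CO2) = PV/RT = (100.2 × 0.3950) / (8.314 × 289.05) = 0.01647 mol
n(CaCO3) = (1/1) × 0.01647 = 0.01647 mol
m(CaCO3) = 0.01647 × 100.09 = 1.648 g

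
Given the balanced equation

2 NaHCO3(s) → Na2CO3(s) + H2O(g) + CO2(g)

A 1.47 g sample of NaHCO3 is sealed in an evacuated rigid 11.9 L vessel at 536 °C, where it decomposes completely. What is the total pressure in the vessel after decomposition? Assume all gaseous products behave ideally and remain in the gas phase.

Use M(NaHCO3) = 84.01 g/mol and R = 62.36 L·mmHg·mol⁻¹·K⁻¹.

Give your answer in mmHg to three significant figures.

n(NaHCO3) = 1.47 / 84.01 = 0.01750 mol
n(gas produced) = (2/2) × 0.01750 = 0.01750 mol
P = nRT/V = 0.01750 × 62.36 × 809.15 / 11.9 = 74.20 mmHg

74.2 mmHg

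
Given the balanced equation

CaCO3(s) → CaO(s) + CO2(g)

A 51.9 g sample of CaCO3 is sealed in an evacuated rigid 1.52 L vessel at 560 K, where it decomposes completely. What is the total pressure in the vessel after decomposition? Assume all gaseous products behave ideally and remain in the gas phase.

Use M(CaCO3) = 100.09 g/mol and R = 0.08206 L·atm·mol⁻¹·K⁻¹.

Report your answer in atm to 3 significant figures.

15.7 atm

n(CaCO3) = 51.9 / 100.09 = 0.5185 mol
n(gas produced) = (1/1) × 0.5185 = 0.5185 mol
P = nRT/V = 0.5185 × 0.08206 × 560 / 1.52 = 15.68 atm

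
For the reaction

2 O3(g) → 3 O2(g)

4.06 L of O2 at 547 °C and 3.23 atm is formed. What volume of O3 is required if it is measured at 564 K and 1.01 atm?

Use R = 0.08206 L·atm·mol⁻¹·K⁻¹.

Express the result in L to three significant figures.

n(O2) = PV/RT = (3.23 × 4.06) / (0.08206 × 820.15) = 0.1949 mol
n(O3) = (2/3) × 0.1949 = 0.1299 mol
V = nRT/P = 0.1299 × 0.08206 × 564 / 1.01 = 5.952 L

5.95 L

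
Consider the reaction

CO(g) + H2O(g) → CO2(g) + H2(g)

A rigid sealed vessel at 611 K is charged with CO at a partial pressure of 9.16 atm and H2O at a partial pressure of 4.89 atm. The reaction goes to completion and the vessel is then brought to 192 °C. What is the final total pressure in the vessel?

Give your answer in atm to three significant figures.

With V and T fixed, P_i ∝ n_i, so the mole ratios apply directly to partial pressures at 611 K.
P(H2O) required for 9.16 atm of CO = (1/1) × 9.16 = 9.160 atm; available 4.89 atm, so H2O is limiting.
P(CO) remaining = 9.16 − (1/1) × 4.89 = 4.270 atm
P(gaseous products) = (1+1)/1 × 4.89 = 9.780 atm
P_total at 611 K = 4.270 + 9.780 = 14.05 atm
Scaling to 192 °C: P = 14.05 × 465.15/611 = 10.70 atm

10.7 atm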